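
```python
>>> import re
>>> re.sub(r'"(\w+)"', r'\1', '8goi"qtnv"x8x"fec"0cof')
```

'8goiqtnvx8xfec0cof'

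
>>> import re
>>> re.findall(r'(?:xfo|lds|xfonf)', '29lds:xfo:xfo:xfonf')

['lds', 'xfo', 'xfo', 'xfo']

`|` is ordered: at each position the engine commits to the first alternative that works.
Scanning left to right: at [2:5] → 'lds'; at [6:9] → 'xfo'; at [10:13] → 'xfo'; at [14:17] → 'xfo'.
No capturing groups, so `findall` returns the 4 full match strings.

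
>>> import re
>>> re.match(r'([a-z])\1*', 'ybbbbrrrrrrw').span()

(0, 1)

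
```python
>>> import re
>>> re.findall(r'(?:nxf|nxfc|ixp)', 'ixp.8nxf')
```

['ixp', 'nxf']

Since nothing is captured, `findall` lists the 2 matched substrings directly.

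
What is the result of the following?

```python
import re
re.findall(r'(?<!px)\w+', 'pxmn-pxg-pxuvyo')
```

['pxmn', 'pxg', 'pxuvyo']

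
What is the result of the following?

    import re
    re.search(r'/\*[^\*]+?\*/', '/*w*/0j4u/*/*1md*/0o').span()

(0, 5)

`re.search` tries every starting position until one works.
The match spans [0:5] → '/*w*/'.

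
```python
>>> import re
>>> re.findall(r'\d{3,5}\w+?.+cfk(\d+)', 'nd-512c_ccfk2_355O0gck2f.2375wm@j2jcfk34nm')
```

['34']

The pattern matches 3 to 5 of a digit; then one or more of a word character (lazy); then one or more of any character, then the literal 'cfk'; then one or more of a digit (captured).
Scanning left to right: at [3:40] match '512c_ccfk2_355O0gck2f.2375wm@j2jcfk34', group 1 = '34'.
`findall` collects group 1 from the one match (1 total).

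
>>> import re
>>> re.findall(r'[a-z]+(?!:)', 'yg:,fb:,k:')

['y', 'f']

`(?!…)`/`(?<!…)` only lets a position through if the neighbouring text does NOT match; no characters are consumed.
`findall` yields the raw match text (2 of them) because the pattern has no groups.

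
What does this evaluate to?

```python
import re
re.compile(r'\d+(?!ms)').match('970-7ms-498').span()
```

With `match`, the pattern is implicitly anchored at the beginning.
The match spans [0:3] → '970'.

(0, 3)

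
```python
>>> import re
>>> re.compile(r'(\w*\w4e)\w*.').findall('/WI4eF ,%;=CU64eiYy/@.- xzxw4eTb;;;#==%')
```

The pattern matches zero or more of a word character, then a word character, then the literal '4e' (captured); then zero or more of a word character, then any character.
`findall` collects group 1 from each match (3 total).

['WI4e', 'CU64e', 'xzxw4e']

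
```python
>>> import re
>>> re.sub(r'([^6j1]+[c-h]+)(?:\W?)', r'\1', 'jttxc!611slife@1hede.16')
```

The pattern matches one or more of any character except [6j1], then one or more of a character in [c-h] (captured); then optionally a non-word character (non-capturing group).
Each match is replaced using the text its own group 1 captured.

'jttxc611slife1hede16'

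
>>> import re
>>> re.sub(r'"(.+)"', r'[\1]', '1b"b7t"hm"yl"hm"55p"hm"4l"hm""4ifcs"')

'1b[b7t"hm"yl"hm"55p"hm"4l"hm""4ifcs]'

Matches: at [2:36] → '"b7t"hm"yl"hm"55p"hm"4l"hm""4ifcs"'.
`\1` in the replacement pulls in group 1's text for each match.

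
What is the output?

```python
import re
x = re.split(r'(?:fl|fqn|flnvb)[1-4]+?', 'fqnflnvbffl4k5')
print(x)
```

['fqnflnvbf', 'k5']

Matches to split on: at [9:12] → 'fl4'.
The string is cut at each match, leaving 2 pieces.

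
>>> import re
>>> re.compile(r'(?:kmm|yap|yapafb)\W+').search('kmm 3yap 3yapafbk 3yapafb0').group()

`search` walks the string left to right and returns the first match it finds.
The match spans [0:4] → 'kmm '.

'kmm '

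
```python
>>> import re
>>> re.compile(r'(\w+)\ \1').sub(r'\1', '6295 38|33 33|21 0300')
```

`\1` has to match the exact text group 1 already captured.
Matches: at [8:13] → '33 33'.
The replacement refers to a captured group, so each match is rewritten using its own captured text.

'6295 38|33|21 0300'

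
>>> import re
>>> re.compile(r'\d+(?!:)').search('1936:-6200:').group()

The negative lookahead/lookbehind blocks any match where the forbidden context is present.
The match spans [0:3] → '193'.

'193'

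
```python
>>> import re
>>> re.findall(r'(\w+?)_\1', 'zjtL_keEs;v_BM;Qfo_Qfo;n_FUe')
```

['Qfo']

`\1` has to match the exact text group 1 already captured.
One capturing group, so `findall` returns just the captured substring from the one match — 1 in all.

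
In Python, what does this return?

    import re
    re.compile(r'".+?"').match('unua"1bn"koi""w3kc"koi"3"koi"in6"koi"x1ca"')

None

`re.match` only tries the pattern at the start of the string.
Here the string doesn't start with a match, so the call returns None.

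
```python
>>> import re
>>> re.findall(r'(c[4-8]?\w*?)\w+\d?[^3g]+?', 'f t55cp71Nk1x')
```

With the lazy modifier that quantifier settles for the fewest repetitions that let the rest of the pattern succeed (the atoms after it are unaffected and can still be greedy).
`findall` collects group 1 from the one match (1 total).

['c']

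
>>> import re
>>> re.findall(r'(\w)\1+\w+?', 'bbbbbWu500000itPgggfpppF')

['b', '0', 'g', 'p']

The backreference `\1` re-matches whatever the first group consumed, character for character.
`findall` collects group 1 from each match (4 total).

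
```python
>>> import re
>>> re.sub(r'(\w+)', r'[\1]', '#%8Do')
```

'#%[8Do]'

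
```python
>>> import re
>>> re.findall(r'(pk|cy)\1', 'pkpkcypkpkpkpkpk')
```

['pk', 'pk', 'pk']

A backreference is literal: `\1` must see the identical characters the first group matched.
Because there's exactly one group, `findall` drops the full match and keeps group 1 from each hit.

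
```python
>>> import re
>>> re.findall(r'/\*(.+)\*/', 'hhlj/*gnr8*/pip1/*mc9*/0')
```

['gnr8*/pip1/*mc9']

Scanning left to right: at [4:23] match '/*gnr8*/pip1/*mc9*/', group 1 = 'gnr8*/pip1/*mc9'.
`findall` collects group 1 from the one match (1 total).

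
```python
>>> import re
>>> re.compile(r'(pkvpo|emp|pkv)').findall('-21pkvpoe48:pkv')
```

['pkvpo', 'pkv']

Alternation tries branches left to right and keeps the first one that lets the overall match succeed at that position.
With a single group, `findall` returns only what that group captured — 2 items.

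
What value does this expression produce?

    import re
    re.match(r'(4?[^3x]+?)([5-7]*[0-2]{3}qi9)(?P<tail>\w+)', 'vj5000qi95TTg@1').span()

(0, 13)

Pattern: optionally a literal '4', then one or more of any character except [3x] (lazy) (captured); then zero or more of a character in [5-7], then exactly 3 of a character in [0-2], then the literal 'qi9' (captured); then one or more of a word character (captured as 'tail').
With `match`, the pattern is implicitly anchored at the beginning.
The match spans [0:13] → 'vj5000qi95TTg'.
Captured: group 1 = 'vj', group 2 = '5000qi9', group 3 = '5TTg'.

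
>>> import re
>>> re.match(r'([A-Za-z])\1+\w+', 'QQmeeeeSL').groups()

('Q',)

`\1` has to match the exact text group 1 already captured.
`match` is anchored at position 0; if the pattern doesn't fit there, it returns None.
The match spans [0:9] → 'QQmeeeeSL'.
Captured: group 1 = 'Q'.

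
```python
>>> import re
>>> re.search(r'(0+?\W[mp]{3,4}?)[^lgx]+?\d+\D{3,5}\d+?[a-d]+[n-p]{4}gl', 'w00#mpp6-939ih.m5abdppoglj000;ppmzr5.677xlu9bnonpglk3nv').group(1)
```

'000;ppm'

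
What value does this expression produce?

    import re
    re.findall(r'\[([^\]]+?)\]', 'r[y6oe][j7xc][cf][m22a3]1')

With a single group, `findall` returns only what that group captured — 4 items.

['y6oe', 'j7xc', 'cf', 'm22a3']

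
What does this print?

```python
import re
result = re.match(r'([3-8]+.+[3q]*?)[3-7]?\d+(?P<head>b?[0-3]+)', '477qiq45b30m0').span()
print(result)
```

(0, 11)

`re.match` only tries the pattern at the start of the string.
The match spans [0:11] → '477qiq45b30'.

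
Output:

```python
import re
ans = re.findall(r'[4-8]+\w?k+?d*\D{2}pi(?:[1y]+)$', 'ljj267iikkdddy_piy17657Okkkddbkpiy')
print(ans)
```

['7657Okkkddbkpiy']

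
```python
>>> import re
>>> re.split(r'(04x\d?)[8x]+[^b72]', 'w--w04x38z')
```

Pattern: the literal '04x', then optionally a digit (captured); then one or more of one of [8x]; then any character except [b72].
Matches to split on: at [4:10] → '04x38z'.
With a capturing group present, the delimiter's captured portion is kept in the result list.

['w--w', '04x3', '']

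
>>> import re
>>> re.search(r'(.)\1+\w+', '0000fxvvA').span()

After group 1 captures some text, `\1` only succeeds where that same text appears again.
`re.search` tries every starting position until one works.
The match spans [0:9] → '0000fxvvA'.
Captured: group 1 = '0'.

(0, 9)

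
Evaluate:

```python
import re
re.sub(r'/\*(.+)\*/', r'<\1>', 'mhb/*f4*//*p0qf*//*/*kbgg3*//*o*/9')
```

Each match is replaced using the text its own group 1 captured.

'mhb<f4*//*p0qf*//*/*kbgg3*//*o>9'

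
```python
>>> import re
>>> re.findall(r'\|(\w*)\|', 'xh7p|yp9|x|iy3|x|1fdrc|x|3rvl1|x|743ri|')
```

['yp9', 'iy3', '1fdrc', '3rvl1', '743ri']

Walking the string: at [4:9] match '|yp9|', group 1 = 'yp9'; at [10:15] match '|iy3|', group 1 = 'iy3'; at [16:23] match '|1fdrc|', group 1 = '1fdrc'; at [24:31] match '|3rvl1|', group 1 = '3rvl1'; at [32:39] match '|743ri|', group 1 = '743ri'.
Because there's exactly one group, `findall` drops the full match and keeps group 1 from each hit.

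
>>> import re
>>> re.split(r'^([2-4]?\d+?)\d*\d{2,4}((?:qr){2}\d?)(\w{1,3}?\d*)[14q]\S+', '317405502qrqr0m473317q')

['', '31', 'qrqr0', 'm4733', '']

Lazy quantifiers expand one character at a time until the remainder of the pattern can match.
Because the pattern has a capturing group, `split` also inserts each captured text between the pieces.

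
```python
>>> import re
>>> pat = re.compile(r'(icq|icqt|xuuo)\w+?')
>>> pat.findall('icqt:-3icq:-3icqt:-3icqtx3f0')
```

Alternation tries branches left to right and keeps the first one that lets the overall match succeed at that position.
Matches: at [0:4] match 'icqt', group 1 = 'icq'; at [13:17] match 'icqt', group 1 = 'icq'; at [20:24] match 'icqt', group 1 = 'icq'.
One capturing group, so `findall` returns just the captured substring from each match — 3 in all.

['icq', 'icq', 'icq']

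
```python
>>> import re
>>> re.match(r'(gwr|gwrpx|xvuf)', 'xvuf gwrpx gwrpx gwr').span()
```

`re.match` only tries the pattern at the start of the string.
The match spans [0:4] → 'xvuf'.
Captured: group 1 = 'xvuf'.

(0, 4)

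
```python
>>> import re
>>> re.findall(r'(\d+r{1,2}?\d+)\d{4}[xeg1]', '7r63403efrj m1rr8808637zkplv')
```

Pattern: one or more of a digit, then 1 to 2 of a literal 'r' (lazy), then one or more of a digit (captured); then exactly 4 of a digit, then one of [xeg1].
`findall` collects group 1 from the one match (1 total).

['7r6']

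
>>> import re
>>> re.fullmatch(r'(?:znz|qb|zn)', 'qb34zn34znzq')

`fullmatch` succeeds only if the pattern covers the string from start to end.
Here the string isn't matched end-to-end, so the call returns None.

None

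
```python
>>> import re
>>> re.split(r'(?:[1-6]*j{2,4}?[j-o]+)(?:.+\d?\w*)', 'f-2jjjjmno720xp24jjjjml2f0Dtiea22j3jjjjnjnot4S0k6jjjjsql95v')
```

['f-', '']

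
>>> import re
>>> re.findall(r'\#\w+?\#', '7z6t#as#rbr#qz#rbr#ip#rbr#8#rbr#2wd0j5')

With no groups in the pattern, `findall` gives back each whole match — 4 here.

['#as#', '#qz#', '#ip#', '#8#']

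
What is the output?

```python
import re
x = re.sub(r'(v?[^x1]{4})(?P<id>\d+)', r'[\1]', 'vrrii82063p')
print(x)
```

[vrrii]p

`\1` in the replacement pulls in group 1's text for each match.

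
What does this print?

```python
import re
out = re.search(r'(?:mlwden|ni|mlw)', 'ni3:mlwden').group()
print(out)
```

ni

The match spans [0:2] → 'ni'.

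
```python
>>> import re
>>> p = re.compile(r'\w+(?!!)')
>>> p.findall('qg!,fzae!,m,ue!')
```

`(?!…)`/`(?<!…)` only lets a position through if the neighbouring text does NOT match; no characters are consumed.
Matches: at [0:1] → 'q'; at [4:7] → 'fza'; at [10:11] → 'm'; at [12:13] → 'u'.
With no groups in the pattern, `findall` gives back each whole match — 4 here.

['q', 'fza', 'm', 'u']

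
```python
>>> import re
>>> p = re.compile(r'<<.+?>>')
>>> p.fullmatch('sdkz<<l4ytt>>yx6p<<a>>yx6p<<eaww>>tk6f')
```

`fullmatch` succeeds only if the pattern covers the string from start to end.
Here the pattern can't cover the whole string, so the call returns None.

None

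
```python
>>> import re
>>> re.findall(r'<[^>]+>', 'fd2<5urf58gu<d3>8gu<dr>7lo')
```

['<5urf58gu<d3>', '<dr>']

Matches: at [3:16] → '<5urf58gu<d3>'; at [19:23] → '<dr>'.
No capturing groups, so `findall` returns the 2 full match strings.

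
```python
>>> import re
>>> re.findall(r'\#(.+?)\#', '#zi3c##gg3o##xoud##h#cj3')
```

Walking the string: at [0:6] match '#zi3c#', group 1 = 'zi3c'; at [6:12] match '#gg3o#', group 1 = 'gg3o'; at [12:18] match '#xoud#', group 1 = 'xoud'; at [18:21] match '#h#', group 1 = 'h'.
Because there's exactly one group, `findall` drops the full match and keeps group 1 from each hit.

['zi3c', 'gg3o', 'xoud', 'h']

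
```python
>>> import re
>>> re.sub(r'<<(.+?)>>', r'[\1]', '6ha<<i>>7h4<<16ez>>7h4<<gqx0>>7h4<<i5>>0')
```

'6ha[i]7h4[16ez]7h4[gqx0]7h4[i5]0'

Because the quantifier is non-greedy, it stops expanding at the earliest point where the rest of the pattern can succeed.
Matches: at [3:8] → '<<i>>'; at [11:19] → '<<16ez>>'; at [22:30] → '<<gqx0>>'; at [33:39] → '<<i5>>'.
Each match is replaced using the text its own group 1 captured.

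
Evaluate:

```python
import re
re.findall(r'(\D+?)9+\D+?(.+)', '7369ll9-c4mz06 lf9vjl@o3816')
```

This matches one or more of a non-digit (lazy) (captured); then one or more of a literal '9', then one or more of a non-digit (lazy); then one or more of any character (captured).
A non-greedy quantifier consumes as few characters as it can — just enough that the remainder of the pattern still matches from where it stops; whatever follows it matches normally.
Matches: at [4:27] match 'll9-c4mz06 lf9vjl@o3816', groups = ('ll', 'c4mz06 lf9vjl@o3816').
2 groups means the one result is a tuple of 2 captured strings — 1 here.

[('ll', 'c4mz06 lf9vjl@o3816')]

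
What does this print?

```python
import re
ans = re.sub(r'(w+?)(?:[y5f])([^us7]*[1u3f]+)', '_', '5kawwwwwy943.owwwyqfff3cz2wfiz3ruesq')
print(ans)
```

5ka_esq

This matches one or more of a literal 'w' (lazy) (captured); then one of [y5f] (non-capturing group); then zero or more of any character except [us7], then one or more of one of [1u3f] (captured).
Matches: at [3:33] → 'wwwwwy943.owwwyqfff3cz2wfiz3ru'.
Every occurrence is swapped for '_'.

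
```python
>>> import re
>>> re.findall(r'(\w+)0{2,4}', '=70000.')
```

['700']

This matches one or more of a word character (captured); then 2 to 4 of a literal '0'.
Walking the string: at [1:6] match '70000', group 1 = '700'.
One capturing group, so `findall` returns just the captured substring from the one match — 1 in all.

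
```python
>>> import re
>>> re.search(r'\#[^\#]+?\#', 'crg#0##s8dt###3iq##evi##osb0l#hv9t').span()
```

The match spans [3:6] → '#0#'.

(3, 6)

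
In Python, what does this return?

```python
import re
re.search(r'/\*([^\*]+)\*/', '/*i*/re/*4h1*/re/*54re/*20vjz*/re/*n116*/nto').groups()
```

`search` walks the string left to right and returns the first match it finds.
The match spans [0:5] → '/*i*/'.
Captured: group 1 = 'i'.

('i',)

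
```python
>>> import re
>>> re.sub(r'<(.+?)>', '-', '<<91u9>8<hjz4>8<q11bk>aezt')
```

A non-greedy quantifier consumes as few characters as it can — just enough that the remainder of the pattern still matches from where it stops; whatever follows it matches normally.
Matches: at [0:7] → '<<91u9>'; at [8:14] → '<hjz4>'; at [15:22] → '<q11bk>'.
Each match is replaced by '-'.

'-8-8-aezt'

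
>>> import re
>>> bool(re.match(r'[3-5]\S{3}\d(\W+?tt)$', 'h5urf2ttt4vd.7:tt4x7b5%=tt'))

False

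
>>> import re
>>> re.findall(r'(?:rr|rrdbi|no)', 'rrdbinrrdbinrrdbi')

['rr', 'rr', 'rr']

Alternation tries branches left to right and keeps the first one that lets the overall match succeed at that position.
`findall` yields the raw match text (3 of them) because the pattern has no groups.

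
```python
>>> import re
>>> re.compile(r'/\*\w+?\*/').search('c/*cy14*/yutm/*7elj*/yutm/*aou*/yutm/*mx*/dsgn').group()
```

'/*cy14*/'

The match spans [1:9] → '/*cy14*/'.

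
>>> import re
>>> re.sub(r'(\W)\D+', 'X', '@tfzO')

'X'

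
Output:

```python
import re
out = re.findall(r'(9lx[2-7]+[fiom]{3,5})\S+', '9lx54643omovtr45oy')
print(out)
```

This matches the literal '9lx', then one or more of a character in [2-7], then 3 to 5 of one of [fiom] (captured); then one or more of a non-whitespace character.
With a single group, `findall` returns only what that group captured — 1 item.

['9lx54643omo']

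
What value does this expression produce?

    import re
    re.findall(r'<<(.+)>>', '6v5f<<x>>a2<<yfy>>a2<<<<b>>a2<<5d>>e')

`findall` collects group 1 from the one match (1 total).

['x>>a2<<yfy>>a2<<<<b>>a2<<5d']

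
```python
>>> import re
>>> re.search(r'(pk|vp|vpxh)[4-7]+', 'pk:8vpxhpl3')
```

`re.search` tries every starting position until one works.
Here the pattern never matches, so the call returns None.

None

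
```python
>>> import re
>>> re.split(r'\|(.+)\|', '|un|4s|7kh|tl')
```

['', 'un|4s|7kh', 'tl']

Matches to split on: at [0:11] → '|un|4s|7kh|'.
The group in the pattern means `split` returns the separators' captures alongside the pieces.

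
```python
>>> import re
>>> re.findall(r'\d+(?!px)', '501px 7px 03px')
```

['50', '0']

`(?!…)`/`(?<!…)` only lets a position through if the neighbouring text does NOT match; no characters are consumed.
Since nothing is captured, `findall` lists the 2 matched substrings directly.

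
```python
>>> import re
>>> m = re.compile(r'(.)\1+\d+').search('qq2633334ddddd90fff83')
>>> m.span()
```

(0, 9)

`\1` is not a pattern — it's the concrete string captured by group 1, re-applied verbatim.
Unlike `match`, `search` isn't anchored — it looks for the pattern anywhere in the string.
The match spans [0:9] → 'qq2633334'.
Captured: group 1 = 'q'.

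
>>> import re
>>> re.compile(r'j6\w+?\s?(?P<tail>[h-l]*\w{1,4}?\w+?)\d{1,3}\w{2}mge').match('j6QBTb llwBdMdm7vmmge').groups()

Pattern: the literal 'j6', then one or more of a word character (lazy), then optionally whitespace; then zero or more of a character in [h-l], then 1 to 4 of a word character (lazy), then one or more of a word character (lazy) (captured as 'tail'); then 1 to 3 of a digit, then exactly 2 of a word character, then the literal 'mge'.
`re.match` only tries the pattern at the start of the string.
The match spans [0:21] → 'j6QBTb llwBdMdm7vmmge'.
Captured: group 1 = 'llwBdMdm'.

('llwBdMdm',)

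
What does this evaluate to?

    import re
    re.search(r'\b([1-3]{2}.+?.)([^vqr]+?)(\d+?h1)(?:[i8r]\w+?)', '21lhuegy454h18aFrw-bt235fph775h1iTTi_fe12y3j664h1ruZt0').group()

'21lhuegy454h18a'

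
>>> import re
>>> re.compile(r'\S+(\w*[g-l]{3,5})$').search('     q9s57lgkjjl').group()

The match spans [5:16] → 'q9s57lgkjjl'.

'q9s57lgkjjl'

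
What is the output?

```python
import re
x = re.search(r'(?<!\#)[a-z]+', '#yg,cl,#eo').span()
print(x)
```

(2, 3)

Because the assertion is negative and zero-width, positions next to the forbidden text are skipped.
The match spans [2:3] → 'g'.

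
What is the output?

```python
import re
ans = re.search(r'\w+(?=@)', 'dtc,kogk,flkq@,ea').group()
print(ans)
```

flkq

The lookaround is zero-width — it requires the adjacent text to match without consuming it, so the asserted text isn't part of the match.
The match spans [9:13] → 'flkq'.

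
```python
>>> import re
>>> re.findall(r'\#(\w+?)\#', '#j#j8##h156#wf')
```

['j', 'h156']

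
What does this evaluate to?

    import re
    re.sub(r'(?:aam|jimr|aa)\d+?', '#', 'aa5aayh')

Matches: at [0:3] → 'aa5'.
Every occurrence is swapped for '#'.

'#aayh'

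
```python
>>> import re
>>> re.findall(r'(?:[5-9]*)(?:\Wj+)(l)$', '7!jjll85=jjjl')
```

Because there's exactly one group, `findall` drops the full match and keeps group 1 from the one hit.

['l']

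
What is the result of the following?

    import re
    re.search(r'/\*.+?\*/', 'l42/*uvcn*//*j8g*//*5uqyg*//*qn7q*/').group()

'/*uvcn*/'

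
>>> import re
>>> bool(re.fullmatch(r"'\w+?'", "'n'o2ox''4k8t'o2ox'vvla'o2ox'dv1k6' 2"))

False

`re.fullmatch` requires the pattern to consume the entire string.
Here there's no way to consume every character, so the call returns None, and `bool(None)` is False.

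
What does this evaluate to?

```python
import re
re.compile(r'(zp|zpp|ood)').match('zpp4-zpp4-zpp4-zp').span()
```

(0, 2)

The regex engine tests alternatives in the order written; an earlier branch that matches wins even if a later one would match more.
`re.match` won't scan ahead — the pattern has to work from the very first character.
The match spans [0:2] → 'zp'.
Captured: group 1 = 'zp'.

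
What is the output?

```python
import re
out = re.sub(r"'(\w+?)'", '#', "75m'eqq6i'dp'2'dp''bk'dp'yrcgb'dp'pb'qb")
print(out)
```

Matches: at [3:10] → "'eqq6i'"; at [12:15] → "'2'"; at [18:22] → "'bk'"; at [24:31] → "'yrcgb'"; at [33:37] → "'pb'".
Every occurrence is swapped for '#'.

75m#dp#dp'#dp#dp#qb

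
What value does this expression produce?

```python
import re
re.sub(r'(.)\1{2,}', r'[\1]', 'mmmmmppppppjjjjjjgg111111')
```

'[m][p][j]gg[1]'

After group 1 captures some text, `\1` only succeeds where that same text appears again.
The replacement refers to a captured group, so each match is rewritten using its own captured text.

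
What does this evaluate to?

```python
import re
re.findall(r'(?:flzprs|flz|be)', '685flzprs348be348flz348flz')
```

['flzprs', 'be', 'flz', 'flz']

Alternation tries branches left to right and keeps the first one that lets the overall match succeed at that position.
Since nothing is captured, `findall` lists the 4 matched substrings directly.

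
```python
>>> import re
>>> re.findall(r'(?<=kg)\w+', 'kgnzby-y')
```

The positive lookaround only admits positions where the adjacent text matches; those characters stay outside the span.
Scanning left to right: at [2:6] → 'nzby'.
No capturing groups, so `findall` returns the 1 full match string.

['nzby']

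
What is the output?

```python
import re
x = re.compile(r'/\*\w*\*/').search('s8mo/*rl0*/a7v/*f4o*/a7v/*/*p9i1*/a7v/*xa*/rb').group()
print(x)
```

The match spans [4:11] → '/*rl0*/'.

/*rl0*/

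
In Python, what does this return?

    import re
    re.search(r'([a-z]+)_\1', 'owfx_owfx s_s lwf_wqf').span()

The backreference `\1` re-matches whatever the first group consumed, character for character.
Unlike `match`, `search` isn't anchored — it looks for the pattern anywhere in the string.
The match spans [0:9] → 'owfx_owfx'.
Captured: group 1 = 'owfx'.

(0, 9)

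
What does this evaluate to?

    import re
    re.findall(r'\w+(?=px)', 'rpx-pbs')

['r']

The positive lookaround only admits positions where the adjacent text matches; those characters stay outside the span.
Matches: at [0:1] → 'r'.
With no groups in the pattern, `findall` gives back each whole match — 1 here.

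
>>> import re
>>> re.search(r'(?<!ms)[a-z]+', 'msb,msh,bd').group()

The negative lookahead/lookbehind blocks any match where the forbidden context is present.
The match spans [0:3] → 'msb'.

'msb'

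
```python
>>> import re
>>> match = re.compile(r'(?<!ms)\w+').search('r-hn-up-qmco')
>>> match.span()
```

Because the assertion is negative and zero-width, positions next to the forbidden text are skipped.
`re.search` scans for the first position where the pattern succeeds.
The match spans [0:1] → 'r'.

(0, 1)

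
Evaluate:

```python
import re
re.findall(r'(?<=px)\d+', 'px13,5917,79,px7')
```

['13', '7']

Because the assertion is zero-width, the text it checks is not consumed and won't appear in the result.
Walking the string: at [2:4] → '13'; at [15:16] → '7'.
Since nothing is captured, `findall` lists the 2 matched substrings directly.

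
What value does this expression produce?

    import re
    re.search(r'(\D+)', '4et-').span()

Pattern: one or more of a non-digit (captured).
`search` walks the string left to right and returns the first match it finds.
The match spans [1:4] → 'et-'.
Captured: group 1 = 'et-'.

(1, 4)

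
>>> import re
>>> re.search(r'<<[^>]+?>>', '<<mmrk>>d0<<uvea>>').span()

(0, 8)

The match spans [0:8] → '<<mmrk>>'.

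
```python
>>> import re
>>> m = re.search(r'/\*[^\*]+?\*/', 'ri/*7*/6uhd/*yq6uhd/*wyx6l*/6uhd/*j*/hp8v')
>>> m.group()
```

'/*7*/'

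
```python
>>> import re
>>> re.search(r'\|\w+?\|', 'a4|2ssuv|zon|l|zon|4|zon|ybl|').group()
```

`search` walks the string left to right and returns the first match it finds.
The match spans [2:9] → '|2ssuv|'.

'|2ssuv|'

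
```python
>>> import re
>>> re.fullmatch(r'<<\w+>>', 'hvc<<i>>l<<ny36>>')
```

None

`re.fullmatch` is like wrapping the pattern in `^…$` (in single-line mode).
Here the pattern can't cover the whole string, so the call returns None.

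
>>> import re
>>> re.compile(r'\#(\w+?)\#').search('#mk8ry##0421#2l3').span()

(0, 7)

Unlike `match`, `search` isn't anchored — it looks for the pattern anywhere in the string.
The match spans [0:7] → '#mk8ry#'.
Captured: group 1 = 'mk8ry'.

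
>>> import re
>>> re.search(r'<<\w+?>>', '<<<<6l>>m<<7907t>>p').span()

The match spans [2:8] → '<<6l>>'.

(2, 8)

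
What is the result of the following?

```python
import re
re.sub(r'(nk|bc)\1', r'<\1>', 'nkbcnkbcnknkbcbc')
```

`\1` is not a pattern — it's the concrete string captured by group 1, re-applied verbatim.
Matches: at [8:12] → 'nknk'; at [12:16] → 'bcbc'.
`\1` in the replacement pulls in group 1's text for each match.

'nkbcnkbc<nk><bc>'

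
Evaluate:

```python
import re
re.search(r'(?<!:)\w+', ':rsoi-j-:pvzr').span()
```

(2, 5)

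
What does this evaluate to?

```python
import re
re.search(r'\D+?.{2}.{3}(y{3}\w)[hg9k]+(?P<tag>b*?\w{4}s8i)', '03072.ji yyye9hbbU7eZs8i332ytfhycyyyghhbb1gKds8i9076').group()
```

'ytfhycyyyghhbb1gKds8i'

The pattern matches one or more of a non-digit (lazy), then exactly 2 of any character, then exactly 3 of any character; then exactly 3 of the literal 'y', then a word character (captured); then one or more of one of [hg9k]; then zero or more of the literal 'b' (lazy), then exactly 4 of a word character, then the literal 's8i' (captured as 'tag').
`re.search` scans for the first position where the pattern succeeds.
The match spans [27:48] → 'ytfhycyyyghhbb1gKds8i'.
Captured: group 1 = 'yyyg', group 2 = 'bb1gKds8i'.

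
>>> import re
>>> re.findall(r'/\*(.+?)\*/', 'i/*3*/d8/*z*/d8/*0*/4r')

With a single group, `findall` returns only what that group captured — 3 items.

['3', 'z', '0']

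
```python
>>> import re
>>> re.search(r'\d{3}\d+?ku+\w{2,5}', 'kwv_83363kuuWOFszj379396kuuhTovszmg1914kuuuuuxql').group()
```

Pattern: exactly 3 of a digit; then one or more of a digit (lazy); then a literal 'k', then one or more of the literal 'u', then 2 to 5 of a word character.
`re.search` tries every starting position until one works.
The match spans [4:17] → '83363kuuWOFsz'.

'83363kuuWOFsz'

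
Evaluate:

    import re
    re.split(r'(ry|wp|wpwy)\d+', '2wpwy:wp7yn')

['2wpwy:', 'wp', 'yn']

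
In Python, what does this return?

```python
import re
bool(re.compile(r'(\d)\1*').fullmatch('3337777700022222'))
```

`fullmatch` succeeds only if the pattern covers the string from start to end.
Here the string isn't matched end-to-end, so the call returns None, and `bool(None)` is False.

False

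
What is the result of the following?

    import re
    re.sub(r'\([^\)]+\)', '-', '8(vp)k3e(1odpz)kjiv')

Each match is replaced by '-'.

'8-k3e-kjiv'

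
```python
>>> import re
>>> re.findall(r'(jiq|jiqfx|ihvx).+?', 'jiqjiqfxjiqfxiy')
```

Alternation tries branches left to right and keeps the first one that lets the overall match succeed at that position.
One capturing group, so `findall` returns just the captured substring from each match — 2 in all.

['jiq', 'jiq']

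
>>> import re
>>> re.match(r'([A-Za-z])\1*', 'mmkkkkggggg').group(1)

'm'

`\1` has to match the exact text group 1 already captured.
`match` is anchored at position 0; if the pattern doesn't fit there, it returns None.
The match spans [0:2] → 'mm'.
Captured: group 1 = 'm'.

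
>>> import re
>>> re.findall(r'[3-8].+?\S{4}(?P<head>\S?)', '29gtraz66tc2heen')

Lazy quantifiers expand one character at a time until the remainder of the pattern can match.
One capturing group, so `findall` returns just the captured substring from the one match — 1 in all.

['e']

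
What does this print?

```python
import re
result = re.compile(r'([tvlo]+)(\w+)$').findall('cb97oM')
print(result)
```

Pattern: one or more of one of [tvlo] (captured); then one or more of a word character (captured); then anchored at the end.
Matches: at [4:6] match 'oM', groups = ('o', 'M').
2 groups means the one result is a tuple of 2 captured strings — 1 here.

[('o', 'M')]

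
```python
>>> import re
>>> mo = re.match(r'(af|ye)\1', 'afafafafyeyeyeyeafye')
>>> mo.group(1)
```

'af'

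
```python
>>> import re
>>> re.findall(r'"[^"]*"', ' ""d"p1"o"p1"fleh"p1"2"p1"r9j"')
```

['""', '"p1"', '"p1"', '"p1"', '"p1"']

No capturing groups, so `findall` returns the 5 full match strings.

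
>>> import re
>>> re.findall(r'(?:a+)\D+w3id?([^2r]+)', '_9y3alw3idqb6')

['qb6']

The pattern matches one or more of a literal 'a' (non-capturing group); then one or more of a non-digit, then the literal 'w3i', then optionally the literal 'd'; then one or more of any character except [2r] (captured).
Walking the string: at [4:13] match 'alw3idqb6', group 1 = 'qb6'.
One capturing group, so `findall` returns just the captured substring from the one match — 1 in all.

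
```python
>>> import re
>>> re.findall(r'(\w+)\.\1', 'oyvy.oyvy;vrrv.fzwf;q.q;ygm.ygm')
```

['oyvy', 'q', 'ygm']

`\1` has to match the exact text group 1 already captured.
Walking the string: at [0:9] match 'oyvy.oyvy', group 1 = 'oyvy'; at [20:23] match 'q.q', group 1 = 'q'; at [24:31] match 'ygm.ygm', group 1 = 'ygm'.
`findall` collects group 1 from each match (3 total).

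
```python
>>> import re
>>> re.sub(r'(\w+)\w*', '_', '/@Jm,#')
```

'/@_,#'

Pattern: one or more of a word character (captured); then zero or more of a word character.
Matches: at [2:4] → 'Jm'.
`sub` substitutes '_' at each match site.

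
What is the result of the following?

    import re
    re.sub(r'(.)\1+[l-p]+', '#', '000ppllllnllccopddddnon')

`\1` is not a pattern — it's the concrete string captured by group 1, re-applied verbatim.
Matches: at [0:12] → '000ppllllnll'; at [12:16] → 'ccop'; at [16:23] → 'ddddnon'.
Every occurrence is swapped for '#'.

'###'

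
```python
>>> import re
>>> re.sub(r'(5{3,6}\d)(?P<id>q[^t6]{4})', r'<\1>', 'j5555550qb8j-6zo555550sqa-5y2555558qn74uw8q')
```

`\1` in the replacement pulls in group 1's text for each match.

'j<5555550>6zo555550sqa-5y2<555558>w8q'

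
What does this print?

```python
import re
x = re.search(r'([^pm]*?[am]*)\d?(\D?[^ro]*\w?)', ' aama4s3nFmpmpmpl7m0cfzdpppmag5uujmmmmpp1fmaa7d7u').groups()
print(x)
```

The match spans [0:49] → ' aama4s3nFmpmpmpl7m0cfzdpppmag5uujmmmmpp1fmaa7d7u'.
Captured: group 1 = '', group 2 = ' aama4s3nFmpmpmpl7m0cfzdpppmag5uujmmmmpp1fmaa7d7u'.

('', ' aama4s3nFmpmpmpl7m0cfzdpppmag5uujmmmmpp1fmaa7d7u')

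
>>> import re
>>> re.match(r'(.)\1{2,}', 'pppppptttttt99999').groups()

('p',)

After group 1 captures some text, `\1` only succeeds where that same text appears again.
`re.match` only tries the pattern at the start of the string.
The match spans [0:6] → 'pppppp'.
Captured: group 1 = 'p'.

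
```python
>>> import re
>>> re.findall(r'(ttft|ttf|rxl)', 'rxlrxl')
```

Walking the string: at [0:3] match 'rxl', group 1 = 'rxl'; at [3:6] match 'rxl', group 1 = 'rxl'.
With a single group, `findall` returns only what that group captured — 2 items.

['rxl', 'rxl']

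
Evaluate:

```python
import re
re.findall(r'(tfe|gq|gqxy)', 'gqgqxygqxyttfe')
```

The regex engine tests alternatives in the order written; an earlier branch that matches wins even if a later one would match more.
Matches: at [0:2] match 'gq', group 1 = 'gq'; at [2:4] match 'gq', group 1 = 'gq'; at [6:8] match 'gq', group 1 = 'gq'; at [11:14] match 'tfe', group 1 = 'tfe'.
Because there's exactly one group, `findall` drops the full match and keeps group 1 from each hit.

['gq', 'gq', 'gq', 'tfe']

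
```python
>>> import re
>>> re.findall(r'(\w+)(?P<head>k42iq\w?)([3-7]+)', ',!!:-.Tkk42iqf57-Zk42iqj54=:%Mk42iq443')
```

This matches one or more of a word character (captured); then the literal 'k4', then the literal '2iq', then optionally a word character (captured as 'head'); then one or more of a character in [3-7] (captured).
Scanning left to right: at [6:16] match 'Tkk42iqf57', groups = ('Tk', 'k42iqf', '57'); at [17:26] match 'Zk42iqj54', groups = ('Z', 'k42iqj', '54'); at [29:38] match 'Mk42iq443', groups = ('M', 'k42iq4', '43').
3 groups means each result is a tuple of 3 captured strings — 3 here.

[('Tk', 'k42iqf', '57'), ('Z', 'k42iqj', '54'), ('M', 'k42iq4', '43')]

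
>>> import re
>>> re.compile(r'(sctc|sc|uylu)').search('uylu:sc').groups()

`re.search` scans for the first position where the pattern succeeds.
The match spans [0:4] → 'uylu'.
Captured: group 1 = 'uylu'.

('uylu',)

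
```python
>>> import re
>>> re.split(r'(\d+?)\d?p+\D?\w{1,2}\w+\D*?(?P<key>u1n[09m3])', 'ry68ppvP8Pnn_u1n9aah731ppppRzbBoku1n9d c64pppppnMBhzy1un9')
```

['ry', '6', 'u1n9', 'd c64pppppnMBhzy1un9']

This matches one or more of a digit (lazy) (captured); then optionally a digit, then one or more of a literal 'p', then optionally a non-digit; then 1 to 2 of a word character, then one or more of a word character, then zero or more of a non-digit (lazy); then the literal 'u1n', then one of [09m3] (captured as 'key').
Lazy quantifiers expand one character at a time until the remainder of the pattern can match.
Matches to split on: at [2:37] → '68ppvP8Pnn_u1n9aah731ppppRzbBoku1n9'.
Because the pattern has a capturing group, `split` also inserts each captured text between the pieces.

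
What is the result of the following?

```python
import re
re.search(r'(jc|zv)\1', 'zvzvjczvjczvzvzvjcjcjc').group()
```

'zvzv'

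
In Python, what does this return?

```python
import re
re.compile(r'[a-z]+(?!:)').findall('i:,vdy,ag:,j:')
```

['vdy', 'a']

Because the assertion is negative and zero-width, positions next to the forbidden text are skipped.
Scanning left to right: at [3:6] → 'vdy'; at [7:8] → 'a'.
Since nothing is captured, `findall` lists the 2 matched substrings directly.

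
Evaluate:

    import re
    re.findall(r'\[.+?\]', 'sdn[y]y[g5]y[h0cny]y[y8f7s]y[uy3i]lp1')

Lazy quantifiers expand one character at a time until the remainder of the pattern can match.
No capturing groups, so `findall` returns the 5 full match strings.

['[y]', '[g5]', '[h0cny]', '[y8f7s]', '[uy3i]']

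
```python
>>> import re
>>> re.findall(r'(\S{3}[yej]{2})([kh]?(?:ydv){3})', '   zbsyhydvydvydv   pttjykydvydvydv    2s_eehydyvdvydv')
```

Pattern: exactly 3 of a non-whitespace character, then exactly 2 of one of [yej] (captured); then optionally one of [kh], then the literal 'ydv' repeated 3 times (captured).
Walking the string: at [20:35] match 'pttjykydvydvydv', groups = ('pttjy', 'kydvydvydv').
`findall` packs the 2 group values into a tuple for every match.

[('pttjy', 'kydvydvydv')]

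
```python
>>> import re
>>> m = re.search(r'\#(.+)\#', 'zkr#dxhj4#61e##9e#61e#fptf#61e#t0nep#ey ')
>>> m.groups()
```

Unlike `match`, `search` isn't anchored — it looks for the pattern anywhere in the string.
The match spans [3:37] → '#dxhj4#61e##9e#61e#fptf#61e#t0nep#'.
Captured: group 1 = 'dxhj4#61e##9e#61e#fptf#61e#t0nep'.

('dxhj4#61e##9e#61e#fptf#61e#t0nep',)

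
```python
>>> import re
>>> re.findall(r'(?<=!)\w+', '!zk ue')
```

The lookaround is zero-width — it requires the adjacent text to match without consuming it, so the asserted text isn't part of the match.
Scanning left to right: at [1:3] → 'zk'.
Since nothing is captured, `findall` lists the 1 matched substring directly.

['zk']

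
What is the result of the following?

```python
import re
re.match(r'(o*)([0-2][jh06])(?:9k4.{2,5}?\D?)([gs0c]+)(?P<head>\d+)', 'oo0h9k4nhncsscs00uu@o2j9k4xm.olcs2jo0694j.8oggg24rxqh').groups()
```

('oo', '0h', 'csscs0', '0')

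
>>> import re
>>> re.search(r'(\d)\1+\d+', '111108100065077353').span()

`\1` is not a pattern — it's the concrete string captured by group 1, re-applied verbatim.
The match spans [0:18] → '111108100065077353'.

(0, 18)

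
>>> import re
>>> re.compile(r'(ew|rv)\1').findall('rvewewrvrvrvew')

The backreference `\1` re-matches whatever the first group consumed, character for character.
Because there's exactly one group, `findall` drops the full match and keeps group 1 from each hit.

['ew', 'rv']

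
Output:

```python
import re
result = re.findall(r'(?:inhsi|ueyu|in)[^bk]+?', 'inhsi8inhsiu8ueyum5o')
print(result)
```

Alternation tries branches left to right and keeps the first one that lets the overall match succeed at that position.
With no groups in the pattern, `findall` gives back each whole match — 3 here.

['inhsi8', 'inhsiu', 'ueyum']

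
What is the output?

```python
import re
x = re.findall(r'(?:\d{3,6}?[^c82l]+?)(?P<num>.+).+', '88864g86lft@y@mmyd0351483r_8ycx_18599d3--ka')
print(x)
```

['4g86lft@y@mmyd0351483r_8ycx_18599d3--k']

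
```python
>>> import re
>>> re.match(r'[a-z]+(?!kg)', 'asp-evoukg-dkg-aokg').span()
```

`re.match` only tries the pattern at the start of the string.
The match spans [0:3] → 'asp'.

(0, 3)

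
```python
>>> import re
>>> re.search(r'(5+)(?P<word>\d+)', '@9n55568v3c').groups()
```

The match spans [3:8] → '55568'.
Captured: group 1 = '555', group 2 = '68'.

('555', '68')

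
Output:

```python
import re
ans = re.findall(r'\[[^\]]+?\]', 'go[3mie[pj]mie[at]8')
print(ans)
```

['[3mie[pj]', '[at]']

Walking the string: at [2:11] → '[3mie[pj]'; at [14:18] → '[at]'.
No capturing groups, so `findall` returns the 2 full match strings.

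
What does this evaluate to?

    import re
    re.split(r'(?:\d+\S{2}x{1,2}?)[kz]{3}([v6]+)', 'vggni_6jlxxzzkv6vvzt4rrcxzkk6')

['vggni_', 'v6vv', 'zt4rrcxzkk6']

The pattern matches one or more of a digit, then exactly 2 of a non-whitespace character, then 1 to 2 of a literal 'x' (lazy) (non-capturing group); then exactly 3 of one of [kz]; then one or more of one of [v6] (captured).
Matches to split on: at [6:18] → '6jlxxzzkv6vv'.
Because the pattern has a capturing group, `split` also inserts each captured text between the pieces.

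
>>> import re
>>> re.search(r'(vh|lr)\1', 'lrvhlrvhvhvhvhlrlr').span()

(6, 10)

`\1` is not a pattern — it's the concrete string captured by group 1, re-applied verbatim.
`search` walks the string left to right and returns the first match it finds.
The match spans [6:10] → 'vhvh'.
Captured: group 1 = 'vh'.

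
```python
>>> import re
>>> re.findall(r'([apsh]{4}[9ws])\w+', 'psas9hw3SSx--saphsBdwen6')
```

This matches exactly 4 of one of [apsh], then one of [9ws] (captured); then one or more of a word character.
Scanning left to right: at [0:11] match 'psas9hw3SSx', group 1 = 'psas9'; at [13:24] match 'saphsBdwen6', group 1 = 'saphs'.
`findall` collects group 1 from each match (2 total).

['psas9', 'saphs']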